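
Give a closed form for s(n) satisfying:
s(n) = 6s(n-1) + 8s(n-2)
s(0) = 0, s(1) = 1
Characteristic equation: x² - 6x - 8 = 0.
Discriminant Δ = (6)² + 4·(8) = 68.
Roots r₁,₂ = (6 ± √68)/2, so r₁ = 3 + \sqrt{17}, r₂ = 3 - \sqrt{17}.
General solution: s(n) = A·r₁^n + B·r₂^n.
From the initial conditions, A + B = 0 and r₁A + r₂B = 1.
Since r₁ - r₂ = √68: A = (1 - (0)r₂)/√68 = \frac{\sqrt{17}}{34}, and B = 0 - A = - \frac{\sqrt{17}}{34}.
So s(n) = \left(\frac{\sqrt{17}}{34}\right)\left(3 + \sqrt{17}\right)^n + \left(- \frac{\sqrt{17}}{34}\right)\left(3 - \sqrt{17}\right)^n.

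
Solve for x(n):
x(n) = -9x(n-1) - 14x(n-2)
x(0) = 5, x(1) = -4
Characteristic equation: x² + 9x + 14 = 0, which factors as (x - (-2))(x - (-7)) = 0.
Roots r₁ = -2, r₂ = -7 (distinct).
General solution: x(n) = A·(-2)^n + B·(-7)^n.
From x(0) = 5: A + B = 5.
From x(1) = -4: -2A - 7B = -4.
Solving: A = \frac{31}{5}, B = - \frac{6}{5}.
So x(n) = \frac{31 \left(-2\right)^{n}}{5} - \frac{6 \left(-7\right)^{n}}{5}.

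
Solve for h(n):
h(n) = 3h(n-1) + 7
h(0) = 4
First-order linear non-homogeneous.
Homogeneous solution: h_h(n) = A·(3)^n.
Try constant particular solution h_p = K: K = 3K + 7 ⇒ K = - \frac{7}{2}.
General: h(n) = A·(3)^n - \frac{7}{2}.
Apply h(0) = 4: A - \frac{7}{2} = 4 ⇒ A = \frac{15}{2}.
So h(n) = \frac{15 \cdot 3^{n}}{2} - \frac{7}{2}.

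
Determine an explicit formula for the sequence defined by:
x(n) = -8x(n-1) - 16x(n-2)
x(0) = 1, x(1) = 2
Characteristic equation: x² + 8x + 16 = 0, which is (x - (-4))².
Repeated root r = -4.
General solution: x(n) = (A + Bn)·(-4)^n.
From x(0) = 1: A = 1.
From x(1) = 2: (A + B)·(-4) = 2 ⇒ B = - \frac{3}{2}.
So x(n) = \left(1 - \frac{3 n}{2}\right) \cdot (-4)^n.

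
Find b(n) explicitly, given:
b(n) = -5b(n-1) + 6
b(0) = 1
First-order linear non-homogeneous.
Homogeneous solution: b_h(n) = A·(-5)^n.
Try constant particular solution b_p = K: K = -5K + 6 ⇒ K = 1.
General: b(n) = A·(-5)^n + 1.
Apply b(0) = 1: A + 1 = 1 ⇒ A = 0.
So b(n) = 1.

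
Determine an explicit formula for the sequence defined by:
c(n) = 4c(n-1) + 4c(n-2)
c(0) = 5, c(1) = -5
Characteristic equation: x² - 4x - 4 = 0.
Discriminant Δ = (4)² + 4·(4) = 32.
Roots r₁,₂ = (4 ± √32)/2, so r₁ = 2 + 2 \sqrt{2}, r₂ = 2 - 2 \sqrt{2}.
General solution: c(n) = A·r₁^n + B·r₂^n.
From the initial conditions, A + B = 5 and r₁A + r₂B = -5.
Since r₁ - r₂ = √32: A = (-5 - (5)r₂)/√32 = \frac{5}{2} - \frac{15 \sqrt{2}}{8}, and B = 5 - A = \frac{5}{2} + \frac{15 \sqrt{2}}{8}.
So c(n) = \left(\frac{5}{2} - \frac{15 \sqrt{2}}{8}\right)\left(2 + 2 \sqrt{2}\right)^n + \left(\frac{5}{2} + \frac{15 \sqrt{2}}{8}\right)\left(2 - 2 \sqrt{2}\right)^n.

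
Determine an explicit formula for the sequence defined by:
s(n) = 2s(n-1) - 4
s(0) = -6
First-order linear non-homogeneous.
Homogeneous solution: s_h(n) = A·(2)^n.
Try constant particular solution s_p = K: K = 2K - 4 ⇒ K = 4.
General: s(n) = A·(2)^n + 4.
Apply s(0) = -6: A + 4 = -6 ⇒ A = -10.
So s(n) = 4 - 10 \cdot 2^{n}.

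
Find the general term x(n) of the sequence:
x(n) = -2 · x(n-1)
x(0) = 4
Pure geometric recurrence with ratio -2.
By induction x(n) = x(0) · (-2)^n = 4 \left(-2\right)^{n}.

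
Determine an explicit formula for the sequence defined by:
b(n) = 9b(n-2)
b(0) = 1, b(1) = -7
Characteristic equation: x² - 9 = 0, which factors as (x - (3))(x - (-3)) = 0.
Roots r₁ = 3, r₂ = -3 (distinct).
General solution: b(n) = A·(3)^n + B·(-3)^n.
From b(0) = 1: A + B = 1.
From b(1) = -7: 3A - 3B = -7.
Solving: A = - \frac{2}{3}, B = \frac{5}{3}.
So b(n) = \frac{5 \left(-3\right)^{n}}{3} - \frac{2 \cdot 3^{n}}{3}.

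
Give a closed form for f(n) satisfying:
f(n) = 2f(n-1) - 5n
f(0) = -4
First-order linear with linear forcing.
Homogeneous solution: f_h(n) = A·(2)^n.
Try particular f_p(n) = pn + q. Substituting:
  pn + q = 2(p(n-1) + q) - 5n.
Matching the n-coefficient: p = 2p - 5 ⇒ p = 5.
Matching constants: q = -2p + 2q ⇒ q = 10.
General: f(n) = A·(2)^n + 5 n + 10.
Apply f(0) = -4: A + 10 = -4 ⇒ A = -14.
So f(n) = - 14 \cdot 2^{n} + 5 n + 10.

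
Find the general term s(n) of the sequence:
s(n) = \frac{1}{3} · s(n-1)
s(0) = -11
Pure geometric recurrence with ratio \frac{1}{3}.
By induction s(n) = s(0) · (\frac{1}{3})^n = - 11 \cdot 3^{- n}.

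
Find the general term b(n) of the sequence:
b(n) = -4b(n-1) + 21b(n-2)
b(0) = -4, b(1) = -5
Characteristic equation: x² + 4x - 21 = 0, which factors as (x - (3))(x - (-7)) = 0.
Roots r₁ = 3, r₂ = -7 (distinct).
General solution: b(n) = A·(3)^n + B·(-7)^n.
From b(0) = -4: A + B = -4.
From b(1) = -5: 3A - 7B = -5.
Solving: A = - \frac{33}{10}, B = - \frac{7}{10}.
So b(n) = - \frac{7 \left(-7\right)^{n}}{10} - \frac{33 \cdot 3^{n}}{10}.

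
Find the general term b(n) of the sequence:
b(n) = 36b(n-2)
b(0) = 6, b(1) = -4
Characteristic equation: x² - 36 = 0, which factors as (x - (6))(x - (-6)) = 0.
Roots r₁ = 6, r₂ = -6 (distinct).
General solution: b(n) = A·(6)^n + B·(-6)^n.
From b(0) = 6: A + B = 6.
From b(1) = -4: 6A - 6B = -4.
Solving: A = \frac{8}{3}, B = \frac{10}{3}.
So b(n) = \frac{10 \left(-6\right)^{n}}{3} + \frac{8 \cdot 6^{n}}{3}.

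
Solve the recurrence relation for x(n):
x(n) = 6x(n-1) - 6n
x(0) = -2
First-order linear with linear forcing.
Homogeneous solution: x_h(n) = A·(6)^n.
Try particular x_p(n) = pn + q. Substituting:
  pn + q = 6(p(n-1) + q) - 6n.
Matching the n-coefficient: p = 6p - 6 ⇒ p = \frac{6}{5}.
Matching constants: q = -6p + 6q ⇒ q = \frac{36}{25}.
General: x(n) = A·(6)^n + \frac{6 n}{5} + \frac{36}{25}.
Apply x(0) = -2: A + \frac{36}{25} = -2 ⇒ A = - \frac{86}{25}.
So x(n) = - \frac{86 \cdot 6^{n}}{25} + \frac{6 n}{5} + \frac{36}{25}.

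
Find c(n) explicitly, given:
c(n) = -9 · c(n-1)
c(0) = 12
Pure geometric recurrence with ratio -9.
By induction c(n) = c(0) · (-9)^n = 12 \left(-9\right)^{n}.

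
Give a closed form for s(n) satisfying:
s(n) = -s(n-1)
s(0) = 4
This is a homogeneous first-order recurrence with ratio -1.
By induction s(n) = s(0) · (-1)^n = 4 \left(-1\right)^{n}.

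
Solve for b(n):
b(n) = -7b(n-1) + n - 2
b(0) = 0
First-order linear with linear forcing.
Homogeneous solution: b_h(n) = A·(-7)^n.
Try particular b_p(n) = pn + q. Substituting:
  pn + q = -7(p(n-1) + q) + n - 2.
Matching the n-coefficient: p = -7p + 1 ⇒ p = \frac{1}{8}.
Matching constants: q = 7p - 7q - 2 ⇒ q = - \frac{9}{64}.
General: b(n) = A·(-7)^n + \frac{n}{8} - \frac{9}{64}.
Apply b(0) = 0: A - \frac{9}{64} = 0 ⇒ A = \frac{9}{64}.
So b(n) = \frac{9 \left(-7\right)^{n}}{64} + \frac{n}{8} - \frac{9}{64}.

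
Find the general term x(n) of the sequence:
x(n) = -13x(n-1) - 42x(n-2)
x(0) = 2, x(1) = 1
Characteristic equation: x² + 13x + 42 = 0, which factors as (x - (-6))(x - (-7)) = 0.
Roots r₁ = -6, r₂ = -7 (distinct).
General solution: x(n) = A·(-6)^n + B·(-7)^n.
From x(0) = 2: A + B = 2.
From x(1) = 1: -6A - 7B = 1.
Solving: A = 15, B = -13.
So x(n) = 15 \left(-6\right)^{n} - 13 \left(-7\right)^{n}.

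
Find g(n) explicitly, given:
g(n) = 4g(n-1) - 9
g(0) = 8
First-order linear non-homogeneous.
Homogeneous solution: g_h(n) = A·(4)^n.
Try constant particular solution g_p = K: K = 4K - 9 ⇒ K = 3.
General: g(n) = A·(4)^n + 3.
Apply g(0) = 8: A + 3 = 8 ⇒ A = 5.
So g(n) = 5 \cdot 4^{n} + 3.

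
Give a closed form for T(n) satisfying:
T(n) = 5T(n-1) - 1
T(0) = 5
First-order linear non-homogeneous.
Homogeneous solution: T_h(n) = A·(5)^n.
Try constant particular solution T_p = K: K = 5K - 1 ⇒ K = \frac{1}{4}.
General: T(n) = A·(5)^n + \frac{1}{4}.
Apply T(0) = 5: A + \frac{1}{4} = 5 ⇒ A = \frac{19}{4}.
So T(n) = \frac{19 \cdot 5^{n}}{4} + \frac{1}{4}.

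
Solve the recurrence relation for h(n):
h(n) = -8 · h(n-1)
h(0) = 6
Pure geometric recurrence with ratio -8.
By induction h(n) = h(0) · (-8)^n = 6 \left(-8\right)^{n}.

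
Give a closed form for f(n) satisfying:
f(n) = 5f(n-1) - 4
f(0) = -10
First-order linear non-homogeneous.
Homogeneous solution: f_h(n) = A·(5)^n.
Try constant particular solution f_p = K: K = 5K - 4 ⇒ K = 1.
General: f(n) = A·(5)^n + 1.
Apply f(0) = -10: A + 1 = -10 ⇒ A = -11.
So f(n) = 1 - 11 \cdot 5^{n}.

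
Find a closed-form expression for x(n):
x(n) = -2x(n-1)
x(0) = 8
This is a homogeneous first-order recurrence with ratio -2.
By induction x(n) = x(0) · (-2)^n = 8 \left(-2\right)^{n}.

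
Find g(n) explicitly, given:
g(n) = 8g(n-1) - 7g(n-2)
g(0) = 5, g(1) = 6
Characteristic equation: x² - 8x + 7 = 0, which factors as (x - (1))(x - (7)) = 0.
Roots r₁ = 1, r₂ = 7 (distinct).
General solution: g(n) = A·(1)^n + B·(7)^n.
From g(0) = 5: A + B = 5.
From g(1) = 6: A + 7B = 6.
Solving: A = \frac{29}{6}, B = \frac{1}{6}.
So g(n) = \frac{7^{n}}{6} + \frac{29}{6}.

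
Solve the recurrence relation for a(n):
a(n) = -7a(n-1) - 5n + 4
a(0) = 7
First-order linear with linear forcing.
Homogeneous solution: a_h(n) = A·(-7)^n.
Try particular a_p(n) = pn + q. Substituting:
  pn + q = -7(p(n-1) + q) - 5n + 4.
Matching the n-coefficient: p = -7p - 5 ⇒ p = - \frac{5}{8}.
Matching constants: q = 7p - 7q + 4 ⇒ q = - \frac{3}{64}.
General: a(n) = A·(-7)^n - \frac{5 n}{8} - \frac{3}{64}.
Apply a(0) = 7: A - \frac{3}{64} = 7 ⇒ A = \frac{451}{64}.
So a(n) = \frac{451 \left(-7\right)^{n}}{64} - \frac{5 n}{8} - \frac{3}{64}.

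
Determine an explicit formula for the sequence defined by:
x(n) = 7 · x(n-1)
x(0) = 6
Pure geometric recurrence with ratio 7.
By induction x(n) = x(0) · (7)^n = 6 \cdot 7^{n}.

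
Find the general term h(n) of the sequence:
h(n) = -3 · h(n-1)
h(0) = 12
Pure geometric recurrence with ratio -3.
By induction h(n) = h(0) · (-3)^n = 12 \left(-3\right)^{n}.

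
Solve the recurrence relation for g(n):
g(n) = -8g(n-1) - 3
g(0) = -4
First-order linear non-homogeneous.
Homogeneous solution: g_h(n) = A·(-8)^n.
Try constant particular solution g_p = K: K = -8K - 3 ⇒ K = - \frac{1}{3}.
General: g(n) = A·(-8)^n - \frac{1}{3}.
Apply g(0) = -4: A - \frac{1}{3} = -4 ⇒ A = - \frac{11}{3}.
So g(n) = - \frac{11 \left(-8\right)^{n}}{3} - \frac{1}{3}.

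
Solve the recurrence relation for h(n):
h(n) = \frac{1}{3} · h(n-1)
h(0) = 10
Pure geometric recurrence with ratio \frac{1}{3}.
By induction h(n) = h(0) · (\frac{1}{3})^n = 10 \cdot 3^{- n}.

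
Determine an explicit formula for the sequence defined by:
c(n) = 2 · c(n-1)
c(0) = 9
Pure geometric recurrence with ratio 2.
By induction c(n) = c(0) · (2)^n = 9 \cdot 2^{n}.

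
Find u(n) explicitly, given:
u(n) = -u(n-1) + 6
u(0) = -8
First-order linear non-homogeneous.
Homogeneous solution: u_h(n) = A·(-1)^n.
Try constant particular solution u_p = K: K = -K + 6 ⇒ K = 3.
General: u(n) = A·(-1)^n + 3.
Apply u(0) = -8: A + 3 = -8 ⇒ A = -11.
So u(n) = 3 - 11 \left(-1\right)^{n}.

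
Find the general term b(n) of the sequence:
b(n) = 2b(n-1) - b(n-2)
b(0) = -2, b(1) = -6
Characteristic equation: x² - 2x + 1 = 0, which is (x - (1))².
Repeated root r = 1.
General solution: b(n) = (A + Bn)·(1)^n.
From b(0) = -2: A = -2.
From b(1) = -6: (A + B)·(1) = -6 ⇒ B = -4.
So b(n) = \left(- 4 n - 2\right) \cdot (1)^n.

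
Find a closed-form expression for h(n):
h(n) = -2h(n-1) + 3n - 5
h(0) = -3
First-order linear with linear forcing.
Homogeneous solution: h_h(n) = A·(-2)^n.
Try particular h_p(n) = pn + q. Substituting:
  pn + q = -2(p(n-1) + q) + 3n - 5.
Matching the n-coefficient: p = -2p + 3 ⇒ p = 1.
Matching constants: q = 2p - 2q - 5 ⇒ q = -1.
General: h(n) = A·(-2)^n + n - 1.
Apply h(0) = -3: A - 1 = -3 ⇒ A = -2.
So h(n) = - 2 \left(-2\right)^{n} + n - 1.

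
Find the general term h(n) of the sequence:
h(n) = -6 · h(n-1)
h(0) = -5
Pure geometric recurrence with ratio -6.
By induction h(n) = h(0) · (-6)^n = - 5 \left(-6\right)^{n}.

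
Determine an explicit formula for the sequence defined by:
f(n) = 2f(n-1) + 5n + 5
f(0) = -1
First-order linear with linear forcing.
Homogeneous solution: f_h(n) = A·(2)^n.
Try particular f_p(n) = pn + q. Substituting:
  pn + q = 2(p(n-1) + q) + 5n + 5.
Matching the n-coefficient: p = 2p + 5 ⇒ p = -5.
Matching constants: q = -2p + 2q + 5 ⇒ q = -15.
General: f(n) = A·(2)^n - 5 n - 15.
Apply f(0) = -1: A - 15 = -1 ⇒ A = 14.
So f(n) = 14 \cdot 2^{n} - 5 n - 15.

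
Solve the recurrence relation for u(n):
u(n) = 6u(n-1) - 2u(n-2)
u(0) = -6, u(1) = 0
Characteristic equation: x² - 6x + 2 = 0.
Discriminant Δ = (6)² + 4·(-2) = 28.
Roots r₁,₂ = (6 ± √28)/2, so r₁ = \sqrt{7} + 3, r₂ = 3 - \sqrt{7}.
General solution: u(n) = A·r₁^n + B·r₂^n.
From the initial conditions, A + B = -6 and r₁A + r₂B = 0.
Since r₁ - r₂ = √28: A = (0 - (-6)r₂)/√28 = -3 + \frac{9 \sqrt{7}}{7}, and B = -6 - A = - \frac{9 \sqrt{7}}{7} - 3.
So u(n) = \left(-3 + \frac{9 \sqrt{7}}{7}\right)\left(\sqrt{7} + 3\right)^n + \left(- \frac{9 \sqrt{7}}{7} - 3\right)\left(3 - \sqrt{7}\right)^n.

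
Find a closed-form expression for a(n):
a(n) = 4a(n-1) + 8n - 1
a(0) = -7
First-order linear with linear forcing.
Homogeneous solution: a_h(n) = A·(4)^n.
Try particular a_p(n) = pn + q. Substituting:
  pn + q = 4(p(n-1) + q) + 8n - 1.
Matching the n-coefficient: p = 4p + 8 ⇒ p = - \frac{8}{3}.
Matching constants: q = -4p + 4q - 1 ⇒ q = - \frac{29}{9}.
General: a(n) = A·(4)^n - \frac{8 n}{3} - \frac{29}{9}.
Apply a(0) = -7: A - \frac{29}{9} = -7 ⇒ A = - \frac{34}{9}.
So a(n) = - \frac{34 \cdot 4^{n}}{9} - \frac{8 n}{3} - \frac{29}{9}.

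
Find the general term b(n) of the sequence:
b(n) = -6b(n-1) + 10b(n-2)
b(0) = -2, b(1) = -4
Characteristic equation: x² + 6x - 10 = 0.
Discriminant Δ = (-6)² + 4·(10) = 76.
Roots r₁,₂ = (-6 ± √76)/2, so r₁ = -3 + \sqrt{19}, r₂ = - \sqrt{19} - 3.
General solution: b(n) = A·r₁^n + B·r₂^n.
From the initial conditions, A + B = -2 and r₁A + r₂B = -4.
Since r₁ - r₂ = √76: A = (-4 - (-2)r₂)/√76 = - \frac{5 \sqrt{19}}{19} - 1, and B = -2 - A = -1 + \frac{5 \sqrt{19}}{19}.
So b(n) = \left(- \frac{5 \sqrt{19}}{19} - 1\right)\left(-3 + \sqrt{19}\right)^n + \left(-1 + \frac{5 \sqrt{19}}{19}\right)\left(- \sqrt{19} - 3\right)^n.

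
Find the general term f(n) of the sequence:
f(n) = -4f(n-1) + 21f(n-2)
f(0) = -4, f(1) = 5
Characteristic equation: x² + 4x - 21 = 0, which factors as (x - (-7))(x - (3)) = 0.
Roots r₁ = -7, r₂ = 3 (distinct).
General solution: f(n) = A·(-7)^n + B·(3)^n.
From f(0) = -4: A + B = -4.
From f(1) = 5: -7A + 3B = 5.
Solving: A = - \frac{17}{10}, B = - \frac{23}{10}.
So f(n) = - \frac{17 \left(-7\right)^{n}}{10} - \frac{23 \cdot 3^{n}}{10}.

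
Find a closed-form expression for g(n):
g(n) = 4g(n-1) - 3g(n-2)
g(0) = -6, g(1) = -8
Characteristic equation: x² - 4x + 3 = 0, which factors as (x - (3))(x - (1)) = 0.
Roots r₁ = 3, r₂ = 1 (distinct).
General solution: g(n) = A·(3)^n + B·(1)^n.
From g(0) = -6: A + B = -6.
From g(1) = -8: 3A + B = -8.
Solving: A = -1, B = -5.
So g(n) = - 3^{n} - 5.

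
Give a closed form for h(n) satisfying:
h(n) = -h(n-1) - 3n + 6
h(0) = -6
First-order linear with linear forcing.
Homogeneous solution: h_h(n) = A·(-1)^n.
Try particular h_p(n) = pn + q. Substituting:
  pn + q = -(p(n-1) + q) - 3n + 6.
Matching the n-coefficient: p = -p - 3 ⇒ p = - \frac{3}{2}.
Matching constants: q = p - q + 6 ⇒ q = \frac{9}{4}.
General: h(n) = A·(-1)^n - \frac{3 n}{2} + \frac{9}{4}.
Apply h(0) = -6: A + \frac{9}{4} = -6 ⇒ A = - \frac{33}{4}.
So h(n) = - \frac{33 \left(-1\right)^{n}}{4} - \frac{3 n}{2} + \frac{9}{4}.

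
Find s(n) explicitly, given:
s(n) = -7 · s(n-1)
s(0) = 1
Pure geometric recurrence with ratio -7.
By induction s(n) = s(0) · (-7)^n = \left(-7\right)^{n}.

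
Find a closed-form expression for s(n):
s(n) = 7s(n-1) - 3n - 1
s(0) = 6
First-order linear with linear forcing.
Homogeneous solution: s_h(n) = A·(7)^n.
Try particular s_p(n) = pn + q. Substituting:
  pn + q = 7(p(n-1) + q) - 3n - 1.
Matching the n-coefficient: p = 7p - 3 ⇒ p = \frac{1}{2}.
Matching constants: q = -7p + 7q - 1 ⇒ q = \frac{3}{4}.
General: s(n) = A·(7)^n + \frac{n}{2} + \frac{3}{4}.
Apply s(0) = 6: A + \frac{3}{4} = 6 ⇒ A = \frac{21}{4}.
So s(n) = \frac{21 \cdot 7^{n}}{4} + \frac{n}{2} + \frac{3}{4}.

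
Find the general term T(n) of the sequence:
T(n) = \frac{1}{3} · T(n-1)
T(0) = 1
Pure geometric recurrence with ratio \frac{1}{3}.
By induction T(n) = T(0) · (\frac{1}{3})^n = \left(\frac{1}{3}\right)^{n}.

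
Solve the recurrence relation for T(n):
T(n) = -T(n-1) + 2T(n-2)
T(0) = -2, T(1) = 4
Characteristic equation: x² + x - 2 = 0, which factors as (x - (1))(x - (-2)) = 0.
Roots r₁ = 1, r₂ = -2 (distinct).
General solution: T(n) = A·(1)^n + B·(-2)^n.
From T(0) = -2: A + B = -2.
From T(1) = 4: A - 2B = 4.
Solving: A = 0, B = -2.
So T(n) = - 2 \left(-2\right)^{n}.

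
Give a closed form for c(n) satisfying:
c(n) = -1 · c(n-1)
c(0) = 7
Pure geometric recurrence with ratio -1.
By induction c(n) = c(0) · (-1)^n = 7 \left(-1\right)^{n}.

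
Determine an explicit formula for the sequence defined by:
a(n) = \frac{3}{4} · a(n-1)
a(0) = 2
Pure geometric recurrence with ratio \frac{3}{4}.
By induction a(n) = a(0) · (\frac{3}{4})^n = 2 \left(\frac{3}{4}\right)^{n}.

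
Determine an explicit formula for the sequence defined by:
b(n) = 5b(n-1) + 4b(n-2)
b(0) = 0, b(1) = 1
Characteristic equation: x² - 5x - 4 = 0.
Discriminant Δ = (5)² + 4·(4) = 41.
Roots r₁,₂ = (5 ± √41)/2, so r₁ = \frac{5}{2} + \frac{\sqrt{41}}{2}, r₂ = \frac{5}{2} - \frac{\sqrt{41}}{2}.
General solution: b(n) = A·r₁^n + B·r₂^n.
From the initial conditions, A + B = 0 and r₁A + r₂B = 1.
Since r₁ - r₂ = √41: A = (1 - (0)r₂)/√41 = \frac{\sqrt{41}}{41}, and B = 0 - A = - \frac{\sqrt{41}}{41}.
So b(n) = \left(\frac{\sqrt{41}}{41}\right)\left(\frac{5}{2} + \frac{\sqrt{41}}{2}\right)^n + \left(- \frac{\sqrt{41}}{41}\right)\left(\frac{5}{2} - \frac{\sqrt{41}}{2}\right)^n.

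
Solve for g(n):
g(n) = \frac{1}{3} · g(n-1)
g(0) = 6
Pure geometric recurrence with ratio \frac{1}{3}.
By induction g(n) = g(0) · (\frac{1}{3})^n = 6 \cdot 3^{- n}.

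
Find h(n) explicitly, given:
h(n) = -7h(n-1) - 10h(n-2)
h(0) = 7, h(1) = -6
Characteristic equation: x² + 7x + 10 = 0, which factors as (x - (-5))(x - (-2)) = 0.
Roots r₁ = -5, r₂ = -2 (distinct).
General solution: h(n) = A·(-5)^n + B·(-2)^n.
From h(0) = 7: A + B = 7.
From h(1) = -6: -5A - 2B = -6.
Solving: A = - \frac{8}{3}, B = \frac{29}{3}.
So h(n) = \frac{29 \left(-2\right)^{n}}{3} - \frac{8 \left(-5\right)^{n}}{3}.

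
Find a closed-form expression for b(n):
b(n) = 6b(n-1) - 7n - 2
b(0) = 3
First-order linear with linear forcing.
Homogeneous solution: b_h(n) = A·(6)^n.
Try particular b_p(n) = pn + q. Substituting:
  pn + q = 6(p(n-1) + q) - 7n - 2.
Matching the n-coefficient: p = 6p - 7 ⇒ p = \frac{7}{5}.
Matching constants: q = -6p + 6q - 2 ⇒ q = \frac{52}{25}.
General: b(n) = A·(6)^n + \frac{7 n}{5} + \frac{52}{25}.
Apply b(0) = 3: A + \frac{52}{25} = 3 ⇒ A = \frac{23}{25}.
So b(n) = \frac{23 \cdot 6^{n}}{25} + \frac{7 n}{5} + \frac{52}{25}.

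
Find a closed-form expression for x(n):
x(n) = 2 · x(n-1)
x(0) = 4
Pure geometric recurrence with ratio 2.
By induction x(n) = x(0) · (2)^n = 4 \cdot 2^{n}.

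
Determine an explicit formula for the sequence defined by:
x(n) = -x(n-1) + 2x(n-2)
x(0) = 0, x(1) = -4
Characteristic equation: x² + x - 2 = 0, which factors as (x - (-2))(x - (1)) = 0.
Roots r₁ = -2, r₂ = 1 (distinct).
General solution: x(n) = A·(-2)^n + B·(1)^n.
From x(0) = 0: A + B = 0.
From x(1) = -4: -2A + B = -4.
Solving: A = \frac{4}{3}, B = - \frac{4}{3}.
So x(n) = \frac{4 \left(-2\right)^{n}}{3} - \frac{4}{3}.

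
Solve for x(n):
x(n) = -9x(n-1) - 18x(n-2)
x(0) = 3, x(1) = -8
Characteristic equation: x² + 9x + 18 = 0, which factors as (x - (-6))(x - (-3)) = 0.
Roots r₁ = -6, r₂ = -3 (distinct).
General solution: x(n) = A·(-6)^n + B·(-3)^n.
From x(0) = 3: A + B = 3.
From x(1) = -8: -6A - 3B = -8.
Solving: A = - \frac{1}{3}, B = \frac{10}{3}.
So x(n) = \frac{10 \left(-3\right)^{n}}{3} - \frac{\left(-6\right)^{n}}{3}.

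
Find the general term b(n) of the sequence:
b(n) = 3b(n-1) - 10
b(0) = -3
First-order linear non-homogeneous.
Homogeneous solution: b_h(n) = A·(3)^n.
Try constant particular solution b_p = K: K = 3K - 10 ⇒ K = 5.
General: b(n) = A·(3)^n + 5.
Apply b(0) = -3: A + 5 = -3 ⇒ A = -8.
So b(n) = 5 - 8 \cdot 3^{n}.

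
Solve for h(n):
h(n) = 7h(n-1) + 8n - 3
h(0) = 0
First-order linear with linear forcing.
Homogeneous solution: h_h(n) = A·(7)^n.
Try particular h_p(n) = pn + q. Substituting:
  pn + q = 7(p(n-1) + q) + 8n - 3.
Matching the n-coefficient: p = 7p + 8 ⇒ p = - \frac{4}{3}.
Matching constants: q = -7p + 7q - 3 ⇒ q = - \frac{19}{18}.
General: h(n) = A·(7)^n - \frac{4 n}{3} - \frac{19}{18}.
Apply h(0) = 0: A - \frac{19}{18} = 0 ⇒ A = \frac{19}{18}.
So h(n) = \frac{19 \cdot 7^{n}}{18} - \frac{4 n}{3} - \frac{19}{18}.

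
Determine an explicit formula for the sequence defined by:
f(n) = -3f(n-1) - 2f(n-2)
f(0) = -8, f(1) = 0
Characteristic equation: x² + 3x + 2 = 0, which factors as (x - (-2))(x - (-1)) = 0.
Roots r₁ = -2, r₂ = -1 (distinct).
General solution: f(n) = A·(-2)^n + B·(-1)^n.
From f(0) = -8: A + B = -8.
From f(1) = 0: -2A - B = 0.
Solving: A = 8, B = -16.
So f(n) = - 16 \left(-1\right)^{n} + 8 \left(-2\right)^{n}.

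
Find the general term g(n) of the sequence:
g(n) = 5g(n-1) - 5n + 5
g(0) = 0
First-order linear with linear forcing.
Homogeneous solution: g_h(n) = A·(5)^n.
Try particular g_p(n) = pn + q. Substituting:
  pn + q = 5(p(n-1) + q) - 5n + 5.
Matching the n-coefficient: p = 5p - 5 ⇒ p = \frac{5}{4}.
Matching constants: q = -5p + 5q + 5 ⇒ q = \frac{5}{16}.
General: g(n) = A·(5)^n + \frac{5 n}{4} + \frac{5}{16}.
Apply g(0) = 0: A + \frac{5}{16} = 0 ⇒ A = - \frac{5}{16}.
So g(n) = - \frac{5 \cdot 5^{n}}{16} + \frac{5 n}{4} + \frac{5}{16}.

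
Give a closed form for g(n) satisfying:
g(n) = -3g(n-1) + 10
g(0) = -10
First-order linear non-homogeneous.
Homogeneous solution: g_h(n) = A·(-3)^n.
Try constant particular solution g_p = K: K = -3K + 10 ⇒ K = \frac{5}{2}.
General: g(n) = A·(-3)^n + \frac{5}{2}.
Apply g(0) = -10: A + \frac{5}{2} = -10 ⇒ A = - \frac{25}{2}.
So g(n) = \frac{5}{2} - \frac{25 \left(-3\right)^{n}}{2}.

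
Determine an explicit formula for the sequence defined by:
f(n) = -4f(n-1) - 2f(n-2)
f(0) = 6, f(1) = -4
Characteristic equation: x² + 4x + 2 = 0.
Discriminant Δ = (-4)² + 4·(-2) = 8.
Roots r₁,₂ = (-4 ± √8)/2, so r₁ = -2 + \sqrt{2}, r₂ = -2 - \sqrt{2}.
General solution: f(n) = A·r₁^n + B·r₂^n.
From the initial conditions, A + B = 6 and r₁A + r₂B = -4.
Since r₁ - r₂ = √8: A = (-4 - (6)r₂)/√8 = 2 \sqrt{2} + 3, and B = 6 - A = 3 - 2 \sqrt{2}.
So f(n) = \left(2 \sqrt{2} + 3\right)\left(-2 + \sqrt{2}\right)^n + \left(3 - 2 \sqrt{2}\right)\left(-2 - \sqrt{2}\right)^n.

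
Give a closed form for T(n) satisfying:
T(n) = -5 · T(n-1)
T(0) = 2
Pure geometric recurrence with ratio -5.
By induction T(n) = T(0) · (-5)^n = 2 \left(-5\right)^{n}.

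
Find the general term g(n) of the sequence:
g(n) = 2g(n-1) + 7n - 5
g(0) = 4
First-order linear with linear forcing.
Homogeneous solution: g_h(n) = A·(2)^n.
Try particular g_p(n) = pn + q. Substituting:
  pn + q = 2(p(n-1) + q) + 7n - 5.
Matching the n-coefficient: p = 2p + 7 ⇒ p = -7.
Matching constants: q = -2p + 2q - 5 ⇒ q = -9.
General: g(n) = A·(2)^n - 7 n - 9.
Apply g(0) = 4: A - 9 = 4 ⇒ A = 13.
So g(n) = 13 \cdot 2^{n} - 7 n - 9.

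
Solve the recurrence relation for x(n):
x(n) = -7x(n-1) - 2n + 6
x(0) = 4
First-order linear with linear forcing.
Homogeneous solution: x_h(n) = A·(-7)^n.
Try particular x_p(n) = pn + q. Substituting:
  pn + q = -7(p(n-1) + q) - 2n + 6.
Matching the n-coefficient: p = -7p - 2 ⇒ p = - \frac{1}{4}.
Matching constants: q = 7p - 7q + 6 ⇒ q = \frac{17}{32}.
General: x(n) = A·(-7)^n - \frac{n}{4} + \frac{17}{32}.
Apply x(0) = 4: A + \frac{17}{32} = 4 ⇒ A = \frac{111}{32}.
So x(n) = \frac{111 \left(-7\right)^{n}}{32} - \frac{n}{4} + \frac{17}{32}.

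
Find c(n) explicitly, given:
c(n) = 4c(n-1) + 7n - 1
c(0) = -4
First-order linear with linear forcing.
Homogeneous solution: c_h(n) = A·(4)^n.
Try particular c_p(n) = pn + q. Substituting:
  pn + q = 4(p(n-1) + q) + 7n - 1.
Matching the n-coefficient: p = 4p + 7 ⇒ p = - \frac{7}{3}.
Matching constants: q = -4p + 4q - 1 ⇒ q = - \frac{25}{9}.
General: c(n) = A·(4)^n - \frac{7 n}{3} - \frac{25}{9}.
Apply c(0) = -4: A - \frac{25}{9} = -4 ⇒ A = - \frac{11}{9}.
So c(n) = - \frac{11 \cdot 4^{n}}{9} - \frac{7 n}{3} - \frac{25}{9}.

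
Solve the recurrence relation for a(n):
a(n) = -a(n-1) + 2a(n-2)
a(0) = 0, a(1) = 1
Characteristic equation: x² + x - 2 = 0, which factors as (x - (1))(x - (-2)) = 0.
Roots r₁ = 1, r₂ = -2 (distinct).
General solution: a(n) = A·(1)^n + B·(-2)^n.
From a(0) = 0: A + B = 0.
From a(1) = 1: A - 2B = 1.
Solving: A = \frac{1}{3}, B = - \frac{1}{3}.
So a(n) = \frac{1}{3} - \frac{\left(-2\right)^{n}}{3}.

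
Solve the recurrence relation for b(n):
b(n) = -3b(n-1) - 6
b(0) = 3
First-order linear non-homogeneous.
Homogeneous solution: b_h(n) = A·(-3)^n.
Try constant particular solution b_p = K: K = -3K - 6 ⇒ K = - \frac{3}{2}.
General: b(n) = A·(-3)^n - \frac{3}{2}.
Apply b(0) = 3: A - \frac{3}{2} = 3 ⇒ A = \frac{9}{2}.
So b(n) = \frac{9 \left(-3\right)^{n}}{2} - \frac{3}{2}.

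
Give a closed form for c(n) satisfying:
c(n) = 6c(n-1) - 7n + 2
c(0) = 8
First-order linear with linear forcing.
Homogeneous solution: c_h(n) = A·(6)^n.
Try particular c_p(n) = pn + q. Substituting:
  pn + q = 6(p(n-1) + q) - 7n + 2.
Matching the n-coefficient: p = 6p - 7 ⇒ p = \frac{7}{5}.
Matching constants: q = -6p + 6q + 2 ⇒ q = \frac{32}{25}.
General: c(n) = A·(6)^n + \frac{7 n}{5} + \frac{32}{25}.
Apply c(0) = 8: A + \frac{32}{25} = 8 ⇒ A = \frac{168}{25}.
So c(n) = \frac{168 \cdot 6^{n}}{25} + \frac{7 n}{5} + \frac{32}{25}.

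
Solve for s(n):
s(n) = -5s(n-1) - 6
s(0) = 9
First-order linear non-homogeneous.
Homogeneous solution: s_h(n) = A·(-5)^n.
Try constant particular solution s_p = K: K = -5K - 6 ⇒ K = -1.
General: s(n) = A·(-5)^n - 1.
Apply s(0) = 9: A - 1 = 9 ⇒ A = 10.
So s(n) = 10 \left(-5\right)^{n} - 1.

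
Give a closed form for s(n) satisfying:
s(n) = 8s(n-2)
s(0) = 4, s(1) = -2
Characteristic equation: x² - 8 = 0.
Discriminant Δ = (0)² + 4·(8) = 32.
Roots r₁,₂ = (0 ± √32)/2, so r₁ = 2 \sqrt{2}, r₂ = - 2 \sqrt{2}.
General solution: s(n) = A·r₁^n + B·r₂^n.
From the initial conditions, A + B = 4 and r₁A + r₂B = -2.
Since r₁ - r₂ = √32: A = (-2 - (4)r₂)/√32 = 2 - \frac{\sqrt{2}}{4}, and B = 4 - A = \frac{\sqrt{2}}{4} + 2.
So s(n) = \left(2 - \frac{\sqrt{2}}{4}\right)\left(2 \sqrt{2}\right)^n + \left(\frac{\sqrt{2}}{4} + 2\right)\left(- 2 \sqrt{2}\right)^n.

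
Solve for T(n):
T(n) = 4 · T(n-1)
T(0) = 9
Pure geometric recurrence with ratio 4.
By induction T(n) = T(0) · (4)^n = 9 \cdot 4^{n}.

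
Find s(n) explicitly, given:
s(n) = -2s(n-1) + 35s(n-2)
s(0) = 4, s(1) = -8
Characteristic equation: x² + 2x - 35 = 0, which factors as (x - (-7))(x - (5)) = 0.
Roots r₁ = -7, r₂ = 5 (distinct).
General solution: s(n) = A·(-7)^n + B·(5)^n.
From s(0) = 4: A + B = 4.
From s(1) = -8: -7A + 5B = -8.
Solving: A = \frac{7}{3}, B = \frac{5}{3}.
So s(n) = \frac{7 \left(-7\right)^{n}}{3} + \frac{5 \cdot 5^{n}}{3}.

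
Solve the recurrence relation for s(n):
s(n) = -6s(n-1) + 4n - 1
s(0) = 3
First-order linear with linear forcing.
Homogeneous solution: s_h(n) = A·(-6)^n.
Try particular s_p(n) = pn + q. Substituting:
  pn + q = -6(p(n-1) + q) + 4n - 1.
Matching the n-coefficient: p = -6p + 4 ⇒ p = \frac{4}{7}.
Matching constants: q = 6p - 6q - 1 ⇒ q = \frac{17}{49}.
General: s(n) = A·(-6)^n + \frac{4 n}{7} + \frac{17}{49}.
Apply s(0) = 3: A + \frac{17}{49} = 3 ⇒ A = \frac{130}{49}.
So s(n) = \frac{130 \left(-6\right)^{n}}{49} + \frac{4 n}{7} + \frac{17}{49}.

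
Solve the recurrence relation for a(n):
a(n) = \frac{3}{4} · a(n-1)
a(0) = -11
Pure geometric recurrence with ratio \frac{3}{4}.
By induction a(n) = a(0) · (\frac{3}{4})^n = - 11 \left(\frac{3}{4}\right)^{n}.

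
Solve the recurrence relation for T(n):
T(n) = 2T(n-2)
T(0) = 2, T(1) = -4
Characteristic equation: x² - 2 = 0.
Discriminant Δ = (0)² + 4·(2) = 8.
Roots r₁,₂ = (0 ± √8)/2, so r₁ = \sqrt{2}, r₂ = - \sqrt{2}.
General solution: T(n) = A·r₁^n + B·r₂^n.
From the initial conditions, A + B = 2 and r₁A + r₂B = -4.
Since r₁ - r₂ = √8: A = (-4 - (2)r₂)/√8 = 1 - \sqrt{2}, and B = 2 - A = 1 + \sqrt{2}.
So T(n) = \left(1 - \sqrt{2}\right)\left(\sqrt{2}\right)^n + \left(1 + \sqrt{2}\right)\left(- \sqrt{2}\right)^n.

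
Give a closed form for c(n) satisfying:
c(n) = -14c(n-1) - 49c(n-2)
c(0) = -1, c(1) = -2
Characteristic equation: x² + 14x + 49 = 0, which is (x - (-7))².
Repeated root r = -7.
General solution: c(n) = (A + Bn)·(-7)^n.
From c(0) = -1: A = -1.
From c(1) = -2: (A + B)·(-7) = -2 ⇒ B = \frac{9}{7}.
So c(n) = \left(\frac{9 n}{7} - 1\right) \cdot (-7)^n.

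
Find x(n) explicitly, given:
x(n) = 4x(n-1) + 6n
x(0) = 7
First-order linear with linear forcing.
Homogeneous solution: x_h(n) = A·(4)^n.
Try particular x_p(n) = pn + q. Substituting:
  pn + q = 4(p(n-1) + q) + 6n.
Matching the n-coefficient: p = 4p + 6 ⇒ p = -2.
Matching constants: q = -4p + 4q ⇒ q = - \frac{8}{3}.
General: x(n) = A·(4)^n - 2 n - \frac{8}{3}.
Apply x(0) = 7: A - \frac{8}{3} = 7 ⇒ A = \frac{29}{3}.
So x(n) = \frac{29 \cdot 4^{n}}{3} - 2 n - \frac{8}{3}.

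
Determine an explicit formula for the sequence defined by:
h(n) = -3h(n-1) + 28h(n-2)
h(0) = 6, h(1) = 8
Characteristic equation: x² + 3x - 28 = 0, which factors as (x - (4))(x - (-7)) = 0.
Roots r₁ = 4, r₂ = -7 (distinct).
General solution: h(n) = A·(4)^n + B·(-7)^n.
From h(0) = 6: A + B = 6.
From h(1) = 8: 4A - 7B = 8.
Solving: A = \frac{50}{11}, B = \frac{16}{11}.
So h(n) = \frac{16 \left(-7\right)^{n}}{11} + \frac{50 \cdot 4^{n}}{11}.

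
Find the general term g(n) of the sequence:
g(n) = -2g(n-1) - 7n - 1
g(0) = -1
First-order linear with linear forcing.
Homogeneous solution: g_h(n) = A·(-2)^n.
Try particular g_p(n) = pn + q. Substituting:
  pn + q = -2(p(n-1) + q) - 7n - 1.
Matching the n-coefficient: p = -2p - 7 ⇒ p = - \frac{7}{3}.
Matching constants: q = 2p - 2q - 1 ⇒ q = - \frac{17}{9}.
General: g(n) = A·(-2)^n - \frac{7 n}{3} - \frac{17}{9}.
Apply g(0) = -1: A - \frac{17}{9} = -1 ⇒ A = \frac{8}{9}.
So g(n) = \frac{8 \left(-2\right)^{n}}{9} - \frac{7 n}{3} - \frac{17}{9}.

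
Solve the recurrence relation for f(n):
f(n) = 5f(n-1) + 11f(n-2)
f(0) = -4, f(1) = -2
Characteristic equation: x² - 5x - 11 = 0.
Discriminant Δ = (5)² + 4·(11) = 69.
Roots r₁,₂ = (5 ± √69)/2, so r₁ = \frac{5}{2} + \frac{\sqrt{69}}{2}, r₂ = \frac{5}{2} - \frac{\sqrt{69}}{2}.
General solution: f(n) = A·r₁^n + B·r₂^n.
From the initial conditions, A + B = -4 and r₁A + r₂B = -2.
Since r₁ - r₂ = √69: A = (-2 - (-4)r₂)/√69 = -2 + \frac{8 \sqrt{69}}{69}, and B = -4 - A = -2 - \frac{8 \sqrt{69}}{69}.
So f(n) = \left(-2 + \frac{8 \sqrt{69}}{69}\right)\left(\frac{5}{2} + \frac{\sqrt{69}}{2}\right)^n + \left(-2 - \frac{8 \sqrt{69}}{69}\right)\left(\frac{5}{2} - \frac{\sqrt{69}}{2}\right)^n.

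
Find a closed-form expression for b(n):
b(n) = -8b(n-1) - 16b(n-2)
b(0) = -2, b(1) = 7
Characteristic equation: x² + 8x + 16 = 0, which is (x - (-4))².
Repeated root r = -4.
General solution: b(n) = (A + Bn)·(-4)^n.
From b(0) = -2: A = -2.
From b(1) = 7: (A + B)·(-4) = 7 ⇒ B = \frac{1}{4}.
So b(n) = \left(\frac{n}{4} - 2\right) \cdot (-4)^n.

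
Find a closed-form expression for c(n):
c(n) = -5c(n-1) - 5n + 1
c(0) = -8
First-order linear with linear forcing.
Homogeneous solution: c_h(n) = A·(-5)^n.
Try particular c_p(n) = pn + q. Substituting:
  pn + q = -5(p(n-1) + q) - 5n + 1.
Matching the n-coefficient: p = -5p - 5 ⇒ p = - \frac{5}{6}.
Matching constants: q = 5p - 5q + 1 ⇒ q = - \frac{19}{36}.
General: c(n) = A·(-5)^n - \frac{5 n}{6} - \frac{19}{36}.
Apply c(0) = -8: A - \frac{19}{36} = -8 ⇒ A = - \frac{269}{36}.
So c(n) = - \frac{269 \left(-5\right)^{n}}{36} - \frac{5 n}{6} - \frac{19}{36}.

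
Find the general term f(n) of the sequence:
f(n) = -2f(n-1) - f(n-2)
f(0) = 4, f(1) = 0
Characteristic equation: x² + 2x + 1 = 0, which is (x - (-1))².
Repeated root r = -1.
General solution: f(n) = (A + Bn)·(-1)^n.
From f(0) = 4: A = 4.
From f(1) = 0: (A + B)·(-1) = 0 ⇒ B = -4.
So f(n) = \left(4 - 4 n\right) \cdot (-1)^n.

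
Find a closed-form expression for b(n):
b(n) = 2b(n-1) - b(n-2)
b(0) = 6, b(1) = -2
Characteristic equation: x² - 2x + 1 = 0, which is (x - (1))².
Repeated root r = 1.
General solution: b(n) = (A + Bn)·(1)^n.
From b(0) = 6: A = 6.
From b(1) = -2: (A + B)·(1) = -2 ⇒ B = -8.
So b(n) = \left(6 - 8 n\right) \cdot (1)^n.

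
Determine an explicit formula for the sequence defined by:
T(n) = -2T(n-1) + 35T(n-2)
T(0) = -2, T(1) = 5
Characteristic equation: x² + 2x - 35 = 0, which factors as (x - (-7))(x - (5)) = 0.
Roots r₁ = -7, r₂ = 5 (distinct).
General solution: T(n) = A·(-7)^n + B·(5)^n.
From T(0) = -2: A + B = -2.
From T(1) = 5: -7A + 5B = 5.
Solving: A = - \frac{5}{4}, B = - \frac{3}{4}.
So T(n) = - \frac{5 \left(-7\right)^{n}}{4} - \frac{3 \cdot 5^{n}}{4}.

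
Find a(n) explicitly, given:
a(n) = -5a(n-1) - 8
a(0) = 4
First-order linear non-homogeneous.
Homogeneous solution: a_h(n) = A·(-5)^n.
Try constant particular solution a_p = K: K = -5K - 8 ⇒ K = - \frac{4}{3}.
General: a(n) = A·(-5)^n - \frac{4}{3}.
Apply a(0) = 4: A - \frac{4}{3} = 4 ⇒ A = \frac{16}{3}.
So a(n) = \frac{16 \left(-5\right)^{n}}{3} - \frac{4}{3}.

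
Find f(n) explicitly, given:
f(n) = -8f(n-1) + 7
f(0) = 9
First-order linear non-homogeneous.
Homogeneous solution: f_h(n) = A·(-8)^n.
Try constant particular solution f_p = K: K = -8K + 7 ⇒ K = \frac{7}{9}.
General: f(n) = A·(-8)^n + \frac{7}{9}.
Apply f(0) = 9: A + \frac{7}{9} = 9 ⇒ A = \frac{74}{9}.
So f(n) = \frac{74 \left(-8\right)^{n}}{9} + \frac{7}{9}.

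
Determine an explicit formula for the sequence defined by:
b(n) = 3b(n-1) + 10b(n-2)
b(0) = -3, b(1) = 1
Characteristic equation: x² - 3x - 10 = 0, which factors as (x - (-2))(x - (5)) = 0.
Roots r₁ = -2, r₂ = 5 (distinct).
General solution: b(n) = A·(-2)^n + B·(5)^n.
From b(0) = -3: A + B = -3.
From b(1) = 1: -2A + 5B = 1.
Solving: A = - \frac{16}{7}, B = - \frac{5}{7}.
So b(n) = - \frac{16 \left(-2\right)^{n}}{7} - \frac{5 \cdot 5^{n}}{7}.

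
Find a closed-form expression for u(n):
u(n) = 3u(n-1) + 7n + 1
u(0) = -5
First-order linear with linear forcing.
Homogeneous solution: u_h(n) = A·(3)^n.
Try particular u_p(n) = pn + q. Substituting:
  pn + q = 3(p(n-1) + q) + 7n + 1.
Matching the n-coefficient: p = 3p + 7 ⇒ p = - \frac{7}{2}.
Matching constants: q = -3p + 3q + 1 ⇒ q = - \frac{23}{4}.
General: u(n) = A·(3)^n - \frac{7 n}{2} - \frac{23}{4}.
Apply u(0) = -5: A - \frac{23}{4} = -5 ⇒ A = \frac{3}{4}.
So u(n) = \frac{3 \cdot 3^{n}}{4} - \frac{7 n}{2} - \frac{23}{4}.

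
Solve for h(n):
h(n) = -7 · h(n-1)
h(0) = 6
Pure geometric recurrence with ratio -7.
By induction h(n) = h(0) · (-7)^n = 6 \left(-7\right)^{n}.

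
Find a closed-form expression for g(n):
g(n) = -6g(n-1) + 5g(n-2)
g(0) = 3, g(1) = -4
Characteristic equation: x² + 6x - 5 = 0.
Discriminant Δ = (-6)² + 4·(5) = 56.
Roots r₁,₂ = (-6 ± √56)/2, so r₁ = -3 + \sqrt{14}, r₂ = - \sqrt{14} - 3.
General solution: g(n) = A·r₁^n + B·r₂^n.
From the initial conditions, A + B = 3 and r₁A + r₂B = -4.
Since r₁ - r₂ = √56: A = (-4 - (3)r₂)/√56 = \frac{5 \sqrt{14}}{28} + \frac{3}{2}, and B = 3 - A = \frac{3}{2} - \frac{5 \sqrt{14}}{28}.
So g(n) = \left(\frac{5 \sqrt{14}}{28} + \frac{3}{2}\right)\left(-3 + \sqrt{14}\right)^n + \left(\frac{3}{2} - \frac{5 \sqrt{14}}{28}\right)\left(- \sqrt{14} - 3\right)^n.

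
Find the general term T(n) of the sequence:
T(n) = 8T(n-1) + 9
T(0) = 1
First-order linear non-homogeneous.
Homogeneous solution: T_h(n) = A·(8)^n.
Try constant particular solution T_p = K: K = 8K + 9 ⇒ K = - \frac{9}{7}.
General: T(n) = A·(8)^n - \frac{9}{7}.
Apply T(0) = 1: A - \frac{9}{7} = 1 ⇒ A = \frac{16}{7}.
So T(n) = \frac{16 \cdot 8^{n}}{7} - \frac{9}{7}.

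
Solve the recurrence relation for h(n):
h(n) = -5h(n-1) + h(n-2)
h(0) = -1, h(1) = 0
Characteristic equation: x² + 5x - 1 = 0.
Discriminant Δ = (-5)² + 4·(1) = 29.
Roots r₁,₂ = (-5 ± √29)/2, so r₁ = - \frac{5}{2} + \frac{\sqrt{29}}{2}, r₂ = - \frac{\sqrt{29}}{2} - \frac{5}{2}.
General solution: h(n) = A·r₁^n + B·r₂^n.
From the initial conditions, A + B = -1 and r₁A + r₂B = 0.
Since r₁ - r₂ = √29: A = (0 - (-1)r₂)/√29 = - \frac{1}{2} - \frac{5 \sqrt{29}}{58}, and B = -1 - A = - \frac{1}{2} + \frac{5 \sqrt{29}}{58}.
So h(n) = \left(- \frac{1}{2} - \frac{5 \sqrt{29}}{58}\right)\left(- \frac{5}{2} + \frac{\sqrt{29}}{2}\right)^n + \left(- \frac{1}{2} + \frac{5 \sqrt{29}}{58}\right)\left(- \frac{\sqrt{29}}{2} - \frac{5}{2}\right)^n.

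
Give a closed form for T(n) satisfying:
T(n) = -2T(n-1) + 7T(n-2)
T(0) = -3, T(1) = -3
Characteristic equation: x² + 2x - 7 = 0.
Discriminant Δ = (-2)² + 4·(7) = 32.
Roots r₁,₂ = (-2 ± √32)/2, so r₁ = -1 + 2 \sqrt{2}, r₂ = - 2 \sqrt{2} - 1.
General solution: T(n) = A·r₁^n + B·r₂^n.
From the initial conditions, A + B = -3 and r₁A + r₂B = -3.
Since r₁ - r₂ = √32: A = (-3 - (-3)r₂)/√32 = - \frac{3}{2} - \frac{3 \sqrt{2}}{4}, and B = -3 - A = - \frac{3}{2} + \frac{3 \sqrt{2}}{4}.
So T(n) = \left(- \frac{3}{2} - \frac{3 \sqrt{2}}{4}\right)\left(-1 + 2 \sqrt{2}\right)^n + \left(- \frac{3}{2} + \frac{3 \sqrt{2}}{4}\right)\left(- 2 \sqrt{2} - 1\right)^n.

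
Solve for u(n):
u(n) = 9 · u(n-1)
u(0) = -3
Pure geometric recurrence with ratio 9.
By induction u(n) = u(0) · (9)^n = - 3 \cdot 9^{n}.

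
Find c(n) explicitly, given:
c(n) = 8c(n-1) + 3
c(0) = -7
First-order linear non-homogeneous.
Homogeneous solution: c_h(n) = A·(8)^n.
Try constant particular solution c_p = K: K = 8K + 3 ⇒ K = - \frac{3}{7}.
General: c(n) = A·(8)^n - \frac{3}{7}.
Apply c(0) = -7: A - \frac{3}{7} = -7 ⇒ A = - \frac{46}{7}.
So c(n) = - \frac{46 \cdot 8^{n}}{7} - \frac{3}{7}.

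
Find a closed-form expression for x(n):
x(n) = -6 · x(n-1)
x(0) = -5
Pure geometric recurrence with ratio -6.
By induction x(n) = x(0) · (-6)^n = - 5 \left(-6\right)^{n}.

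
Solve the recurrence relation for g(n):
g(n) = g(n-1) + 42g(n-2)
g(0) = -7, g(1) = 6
Characteristic equation: x² - x - 42 = 0, which factors as (x - (7))(x - (-6)) = 0.
Roots r₁ = 7, r₂ = -6 (distinct).
General solution: g(n) = A·(7)^n + B·(-6)^n.
From g(0) = -7: A + B = -7.
From g(1) = 6: 7A - 6B = 6.
Solving: A = - \frac{36}{13}, B = - \frac{55}{13}.
So g(n) = - \frac{55 \left(-6\right)^{n}}{13} - \frac{36 \cdot 7^{n}}{13}.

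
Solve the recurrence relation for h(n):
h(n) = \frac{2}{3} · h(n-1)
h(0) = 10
Pure geometric recurrence with ratio \frac{2}{3}.
By induction h(n) = h(0) · (\frac{2}{3})^n = 10 \left(\frac{2}{3}\right)^{n}.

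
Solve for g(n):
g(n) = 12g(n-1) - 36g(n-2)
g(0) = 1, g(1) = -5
Characteristic equation: x² - 12x + 36 = 0, which is (x - (6))².
Repeated root r = 6.
General solution: g(n) = (A + Bn)·(6)^n.
From g(0) = 1: A = 1.
From g(1) = -5: (A + B)·(6) = -5 ⇒ B = - \frac{11}{6}.
So g(n) = \left(1 - \frac{11 n}{6}\right) \cdot (6)^n.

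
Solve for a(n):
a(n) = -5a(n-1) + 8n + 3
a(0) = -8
First-order linear with linear forcing.
Homogeneous solution: a_h(n) = A·(-5)^n.
Try particular a_p(n) = pn + q. Substituting:
  pn + q = -5(p(n-1) + q) + 8n + 3.
Matching the n-coefficient: p = -5p + 8 ⇒ p = \frac{4}{3}.
Matching constants: q = 5p - 5q + 3 ⇒ q = \frac{29}{18}.
General: a(n) = A·(-5)^n + \frac{4 n}{3} + \frac{29}{18}.
Apply a(0) = -8: A + \frac{29}{18} = -8 ⇒ A = - \frac{173}{18}.
So a(n) = - \frac{173 \left(-5\right)^{n}}{18} + \frac{4 n}{3} + \frac{29}{18}.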